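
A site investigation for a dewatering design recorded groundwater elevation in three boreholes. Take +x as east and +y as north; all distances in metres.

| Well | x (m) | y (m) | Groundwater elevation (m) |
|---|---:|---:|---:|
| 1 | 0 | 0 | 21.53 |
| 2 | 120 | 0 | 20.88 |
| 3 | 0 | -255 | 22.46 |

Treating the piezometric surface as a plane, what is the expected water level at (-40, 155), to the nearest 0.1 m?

∂h/∂x = (20.88 − 21.53) / (120 − 0) = -0.005417
∂h/∂y = (22.46 − 21.53) / (-255 − 0) = -0.003647
h(-40, 155) = 21.53 + (-0.005417)·(-40) + (-0.003647)·(155) = 21.53 +0.217 -0.565 = 21.181 m.

21.2 m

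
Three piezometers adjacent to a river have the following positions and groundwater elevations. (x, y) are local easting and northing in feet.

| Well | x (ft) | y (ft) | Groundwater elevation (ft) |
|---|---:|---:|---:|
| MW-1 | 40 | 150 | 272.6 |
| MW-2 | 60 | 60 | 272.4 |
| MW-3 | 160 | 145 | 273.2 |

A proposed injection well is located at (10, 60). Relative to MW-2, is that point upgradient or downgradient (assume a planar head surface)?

Taking MW-1 as reference: MW-2−MW-1 = (20, -90, -0.2); MW-3−MW-1 = (120, -5, +0.6).
Determinant of the coordinate differences = 20·(-5) − 120·(-90) = 10700.
∂h/∂x = [(-0.2)·(-5) − (+0.6)·(-90)] / 10700 = +0.005140
∂h/∂y = [20·(+0.6) − 120·(-0.2)] / 10700 = +0.003364
Head at (10, 60) = 272.6 + (+0.005140)·(-30) + (+0.003364)·(-90) = 272.14 ft.
That is lower than the 272.4 ft at MW-2, so the point is downgradient.

downgradient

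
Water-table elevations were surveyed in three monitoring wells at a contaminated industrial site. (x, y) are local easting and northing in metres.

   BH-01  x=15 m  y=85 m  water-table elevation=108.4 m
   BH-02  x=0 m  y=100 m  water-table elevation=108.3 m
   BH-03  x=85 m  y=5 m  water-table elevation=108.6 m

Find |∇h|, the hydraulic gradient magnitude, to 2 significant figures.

0.043

Differences from BH-01: to BH-02 (Δx, Δy, Δh) = (-15, 15, -0.1); to BH-03 = (70, -80, +0.2).
Determinant of the coordinate differences = (-15)·(-80) − 70·15 = 150.
∂h/∂x = [(-0.1)·(-80) − (+0.2)·15] / 150 = +0.03333
∂h/∂y = [(-15)·(+0.2) − 70·(-0.1)] / 150 = +0.02667
|∇h| = √(0.03333² + 0.02667²) = 0.04269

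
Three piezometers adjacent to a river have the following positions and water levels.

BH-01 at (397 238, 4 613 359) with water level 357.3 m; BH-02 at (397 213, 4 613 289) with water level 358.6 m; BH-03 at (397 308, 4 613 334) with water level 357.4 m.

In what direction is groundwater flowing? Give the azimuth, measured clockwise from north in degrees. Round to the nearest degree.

With h = a·x + b·y + c and BH-01 as origin, the differences give:
  (-25)·a + (-70)·b = +1.3
  70·a + (-25)·b = +0.1
Eliminate b (×(-25) and ×(-70), subtract): 5525·a = -25.50 → a = ∂h/∂x = -0.004615
Back-substitute: b = ∂h/∂y = -0.01692.
Flow direction (−∇h) has components (+0.004615 E, +0.01692 N).
Azimuth = atan2(E, N) = atan2(+0.004615, +0.01692) = 15.3° ≈ 015°.

015°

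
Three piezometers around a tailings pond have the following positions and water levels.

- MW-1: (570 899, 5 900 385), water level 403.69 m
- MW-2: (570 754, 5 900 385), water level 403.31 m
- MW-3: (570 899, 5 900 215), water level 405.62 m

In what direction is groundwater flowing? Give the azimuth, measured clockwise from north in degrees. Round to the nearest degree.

347°

∂h/∂x = (403.31 − 403.69) / (570754 − 570899) = +0.002621
∂h/∂y = (405.62 − 403.69) / (5900215 − 5900385) = -0.01135
Flow direction (−∇h) has components (-0.002621 E, +0.01135 N).
Azimuth = atan2(E, N) = atan2(-0.002621, +0.01135) = 347.0° ≈ 347°.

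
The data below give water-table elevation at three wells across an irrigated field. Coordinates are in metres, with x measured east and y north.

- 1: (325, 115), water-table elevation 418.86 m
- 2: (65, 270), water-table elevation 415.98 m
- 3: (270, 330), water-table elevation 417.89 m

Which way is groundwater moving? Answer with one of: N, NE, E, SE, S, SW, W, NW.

W

Differences from 1: to 2 (Δx, Δy, Δh) = (-260, 155, -2.88); to 3 = (-55, 215, -0.97).
Solve a·Δx + b·Δy = Δh: det = (-260)·215 − (-55)·155 = -47375.
∂h/∂x = [(-2.88)·215 − (-0.97)·155] / -47375 = +0.009897
∂h/∂y = [(-260)·(-0.97) − (-55)·(-2.88)] / -47375 = -0.001980
Flow = −∇h = (-0.009897 east, +0.001980 north), which points west.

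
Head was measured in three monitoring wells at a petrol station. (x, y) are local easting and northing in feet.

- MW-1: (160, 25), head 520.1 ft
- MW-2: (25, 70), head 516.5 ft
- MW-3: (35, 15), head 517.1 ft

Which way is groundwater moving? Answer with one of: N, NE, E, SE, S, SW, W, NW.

With h = a·x + b·y + c and MW-1 as origin, the differences give:
  (-135)·a + 45·b = -3.6
  (-125)·a + (-10)·b = -3.0
Eliminate b (×(-10) and ×45, subtract): 6975·a = 171.00 → a = ∂h/∂x = +0.02452
Back-substitute: b = ∂h/∂y = -0.006452.
Flow = −∇h = (-0.02452 east, +0.006452 north), which points west.

W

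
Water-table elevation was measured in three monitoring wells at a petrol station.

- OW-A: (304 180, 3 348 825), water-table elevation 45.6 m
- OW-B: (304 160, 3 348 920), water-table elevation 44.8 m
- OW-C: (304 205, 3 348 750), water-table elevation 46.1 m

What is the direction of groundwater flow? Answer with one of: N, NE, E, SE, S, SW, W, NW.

NE

Taking OW-A as reference: OW-B−OW-A = (-20, 95, -0.8); OW-C−OW-A = (25, -75, +0.5).
Solve a·Δx + b·Δy = Δh: det = (-20)·(-75) − 25·95 = -875.
∂h/∂x = [(-0.8)·(-75) − (+0.5)·95] / -875 = -0.01429
∂h/∂y = [(-20)·(+0.5) − 25·(-0.8)] / -875 = -0.01143
Flow = −∇h = (+0.01429 east, +0.01143 north), which points northeast.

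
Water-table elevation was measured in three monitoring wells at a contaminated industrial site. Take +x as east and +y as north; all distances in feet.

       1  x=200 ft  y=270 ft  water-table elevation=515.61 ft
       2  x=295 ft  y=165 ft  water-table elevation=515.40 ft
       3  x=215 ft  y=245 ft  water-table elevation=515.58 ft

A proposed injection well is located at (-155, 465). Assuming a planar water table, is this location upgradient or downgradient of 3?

Taking 1 as reference: 2−1 = (95, -105, -0.21); 3−1 = (15, -25, -0.03).
Solve a·Δx + b·Δy = Δh: det = 95·(-25) − 15·(-105) = -800.
∂h/∂x = [(-0.21)·(-25) − (-0.03)·(-105)] / -800 = -0.002625
∂h/∂y = [95·(-0.03) − 15·(-0.21)] / -800 = -0.0003750
Head at (-155, 465) = 515.61 + (-0.002625)·(-355) + (-0.0003750)·(195) = 516.47 ft.
That is higher than the 515.58 ft at 3, so the point is upgradient.

upgradient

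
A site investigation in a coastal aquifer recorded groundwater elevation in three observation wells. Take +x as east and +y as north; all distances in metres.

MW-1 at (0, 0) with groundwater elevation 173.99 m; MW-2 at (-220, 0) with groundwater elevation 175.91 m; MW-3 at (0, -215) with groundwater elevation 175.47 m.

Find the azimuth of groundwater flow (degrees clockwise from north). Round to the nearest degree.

052°

∂h/∂x = (175.91 − 173.99) / (-220 − 0) = -0.008727
∂h/∂y = (175.47 − 173.99) / (-215 − 0) = -0.006884
Flow direction (−∇h) has components (+0.008727 E, +0.006884 N).
Azimuth = atan2(E, N) = atan2(+0.008727, +0.006884) = 51.7° ≈ 052°.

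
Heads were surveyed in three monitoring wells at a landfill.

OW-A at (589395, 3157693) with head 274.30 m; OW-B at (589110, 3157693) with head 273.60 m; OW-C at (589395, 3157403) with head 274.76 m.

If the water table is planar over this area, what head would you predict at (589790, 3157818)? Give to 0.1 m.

275.1 m

∂h/∂x = (273.60 − 274.30) / (589110 − 589395) = +0.002456
∂h/∂y = (274.76 − 274.30) / (3157403 − 3157693) = -0.001586
h(589790, 3157818) = 274.30 + (+0.002456)·(395) + (-0.001586)·(125) = 274.30 +0.970 -0.198 = 275.072 m.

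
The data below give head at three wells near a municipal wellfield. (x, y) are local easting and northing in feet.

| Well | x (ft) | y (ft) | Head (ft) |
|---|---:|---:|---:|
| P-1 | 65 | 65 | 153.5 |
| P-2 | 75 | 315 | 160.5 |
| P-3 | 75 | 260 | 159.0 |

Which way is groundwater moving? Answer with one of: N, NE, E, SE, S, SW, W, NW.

With h = a·x + b·y + c and P-1 as origin, the differences give:
  10·a + 250·b = +7.0
  10·a + 195·b = +5.5
Eliminate b (×195 and ×250, subtract): -550·a = -10.00 → a = ∂h/∂x = +0.01818
Back-substitute: b = ∂h/∂y = +0.02727.
Flow = −∇h = (-0.01818 east, -0.02727 north), which points southwest.

SW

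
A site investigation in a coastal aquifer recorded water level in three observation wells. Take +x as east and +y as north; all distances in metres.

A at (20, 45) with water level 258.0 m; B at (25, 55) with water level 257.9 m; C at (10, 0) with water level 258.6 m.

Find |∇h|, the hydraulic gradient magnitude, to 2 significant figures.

0.020

Taking A as reference: B−A = (5, 10, -0.1); C−A = (-10, -45, +0.6).
Solve a·Δx + b·Δy = Δh: det = 5·(-45) − (-10)·10 = -125.
∂h/∂x = [(-0.1)·(-45) − (+0.6)·10] / -125 = +0.01200
∂h/∂y = [5·(+0.6) − (-10)·(-0.1)] / -125 = -0.01600
|∇h| = √(0.01200² + -0.01600²) = 0.02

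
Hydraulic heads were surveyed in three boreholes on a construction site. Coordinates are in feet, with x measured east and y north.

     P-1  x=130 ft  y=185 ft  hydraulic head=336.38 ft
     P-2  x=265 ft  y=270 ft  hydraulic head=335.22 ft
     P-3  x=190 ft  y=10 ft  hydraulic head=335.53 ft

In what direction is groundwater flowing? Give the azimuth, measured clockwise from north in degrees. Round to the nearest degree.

099°

Taking P-1 as reference: P-2−P-1 = (135, 85, -1.16); P-3−P-1 = (60, -175, -0.85).
Solve a·Δx + b·Δy = Δh: det = 135·(-175) − 60·85 = -28725.
∂h/∂x = [(-1.16)·(-175) − (-0.85)·85] / -28725 = -0.009582
∂h/∂y = [135·(-0.85) − 60·(-1.16)] / -28725 = +0.001572
Flow direction (−∇h) has components (+0.009582 E, -0.001572 N).
Azimuth = atan2(E, N) = atan2(+0.009582, -0.001572) = 99.3° ≈ 099°.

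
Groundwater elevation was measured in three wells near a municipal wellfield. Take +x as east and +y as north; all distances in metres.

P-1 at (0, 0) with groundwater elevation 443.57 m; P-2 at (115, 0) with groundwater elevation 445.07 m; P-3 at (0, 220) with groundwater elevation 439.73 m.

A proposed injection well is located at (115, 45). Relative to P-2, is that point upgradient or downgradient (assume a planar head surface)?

downgradient

∂h/∂x = (445.07 − 443.57) / (115 − 0) = +0.01304
∂h/∂y = (439.73 − 443.57) / (220 − 0) = -0.01745
Head at (115, 45) = 443.57 + (+0.01304)·(115) + (-0.01745)·(45) = 444.28 m.
That is lower than the 445.07 m at P-2, so the point is downgradient.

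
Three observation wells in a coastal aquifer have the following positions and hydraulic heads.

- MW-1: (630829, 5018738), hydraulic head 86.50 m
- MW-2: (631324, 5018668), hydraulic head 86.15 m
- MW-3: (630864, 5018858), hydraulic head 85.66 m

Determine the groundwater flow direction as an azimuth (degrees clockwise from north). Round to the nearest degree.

014°

Taking MW-1 as reference: MW-2−MW-1 = (495, -70, -0.35); MW-3−MW-1 = (35, 120, -0.84).
Solve a·Δx + b·Δy = Δh: det = 495·120 − 35·(-70) = 61850.
∂h/∂x = [(-0.35)·120 − (-0.84)·(-70)] / 61850 = -0.001630
∂h/∂y = [495·(-0.84) − 35·(-0.35)] / 61850 = -0.006525
Flow direction (−∇h) has components (+0.001630 E, +0.006525 N).
Azimuth = atan2(E, N) = atan2(+0.001630, +0.006525) = 14.0° ≈ 014°.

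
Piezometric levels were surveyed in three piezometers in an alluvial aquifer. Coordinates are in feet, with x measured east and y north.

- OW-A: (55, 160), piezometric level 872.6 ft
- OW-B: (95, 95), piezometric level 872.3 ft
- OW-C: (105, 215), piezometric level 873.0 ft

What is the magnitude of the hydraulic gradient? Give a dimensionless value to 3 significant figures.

0.00595

With h = a·x + b·y + c and OW-A as origin, the differences give:
  40·a + (-65)·b = -0.3
  50·a + 55·b = +0.4
Eliminate b (×55 and ×(-65), subtract): 5450·a = 9.50 → a = ∂h/∂x = +0.001743
Back-substitute: b = ∂h/∂y = +0.005688.
|∇h| = √(0.001743² + 0.005688²) = 0.005949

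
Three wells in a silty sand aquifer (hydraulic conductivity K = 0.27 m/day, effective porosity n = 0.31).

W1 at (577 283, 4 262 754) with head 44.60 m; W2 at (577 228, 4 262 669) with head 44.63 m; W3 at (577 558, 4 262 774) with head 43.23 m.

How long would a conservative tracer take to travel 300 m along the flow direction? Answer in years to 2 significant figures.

With h = a·x + b·y + c and W1 as origin, the differences give:
  (-55)·a + (-85)·b = +0.03
  275·a + 20·b = -1.37
Eliminate b (×20 and ×(-85), subtract): 22275·a = -115.850 → a = ∂h/∂x = -0.005201
Back-substitute: b = ∂h/∂y = +0.003012.
|∇h| = √(-0.005201² + 0.003012²) = 0.00601
Seepage velocity v = K·i/n = 0.27 × 0.00601 / 0.31 = 0.005235 m/day.
t = 300 / 0.005235 = 5.731e+04 days = 157 years.

160 years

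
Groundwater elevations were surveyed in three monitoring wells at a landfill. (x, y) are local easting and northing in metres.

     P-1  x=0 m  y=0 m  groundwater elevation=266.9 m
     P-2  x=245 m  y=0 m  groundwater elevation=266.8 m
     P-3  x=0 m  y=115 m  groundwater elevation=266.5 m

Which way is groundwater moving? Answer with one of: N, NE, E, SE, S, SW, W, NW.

N

∂h/∂x = (266.8 − 266.9) / (245 − 0) = -0.0004082
∂h/∂y = (266.5 − 266.9) / (115 − 0) = -0.003478
Flow = −∇h = (+0.0004082 east, +0.003478 north), which points north.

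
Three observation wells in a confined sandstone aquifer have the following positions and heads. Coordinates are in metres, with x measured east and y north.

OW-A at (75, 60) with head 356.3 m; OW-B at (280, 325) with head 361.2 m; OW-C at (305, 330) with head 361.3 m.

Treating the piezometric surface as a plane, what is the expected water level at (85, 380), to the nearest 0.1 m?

Three-point gradient (reference OW-A): Δ to OW-B = (205, 265, +4.9), Δ to OW-C = (230, 270, +5.0).
∂h/∂x = +0.0003571, ∂h/∂y = +0.01821 (det = -5600).
h(85, 380) = 356.3 + (+0.0003571)·(10) + (+0.01821)·(320) = 356.3 +0.004 +5.829 = 362.132 m.

362.1 m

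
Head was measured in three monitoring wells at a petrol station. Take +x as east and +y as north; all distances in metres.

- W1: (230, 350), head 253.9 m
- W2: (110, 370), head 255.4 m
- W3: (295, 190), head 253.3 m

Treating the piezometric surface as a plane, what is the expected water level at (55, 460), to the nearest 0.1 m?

256.0 m

Differences from W1: to W2 (Δx, Δy, Δh) = (-120, 20, +1.5); to W3 = (65, -160, -0.6).
Solve a·Δx + b·Δy = Δh: det = (-120)·(-160) − 65·20 = 17900.
∂h/∂x = [(+1.5)·(-160) − (-0.6)·20] / 17900 = -0.01274
∂h/∂y = [(-120)·(-0.6) − 65·(+1.5)] / 17900 = -0.001425
h(55, 460) = 253.9 + (-0.01274)·(-175) + (-0.001425)·(110) = 253.9 +2.229 -0.157 = 255.972 m.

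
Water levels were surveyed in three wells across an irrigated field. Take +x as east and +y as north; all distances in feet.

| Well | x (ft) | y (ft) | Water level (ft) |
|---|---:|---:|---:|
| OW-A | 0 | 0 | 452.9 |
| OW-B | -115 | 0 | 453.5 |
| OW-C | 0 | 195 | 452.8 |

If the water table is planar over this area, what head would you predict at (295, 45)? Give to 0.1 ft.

∂h/∂x = (453.5 − 452.9) / (-115 − 0) = -0.005217
∂h/∂y = (452.8 − 452.9) / (195 − 0) = -0.0005128
h(295, 45) = 452.9 + (-0.005217)·(295) + (-0.0005128)·(45) = 452.9 -1.539 -0.023 = 451.338 ft.

451.3 ft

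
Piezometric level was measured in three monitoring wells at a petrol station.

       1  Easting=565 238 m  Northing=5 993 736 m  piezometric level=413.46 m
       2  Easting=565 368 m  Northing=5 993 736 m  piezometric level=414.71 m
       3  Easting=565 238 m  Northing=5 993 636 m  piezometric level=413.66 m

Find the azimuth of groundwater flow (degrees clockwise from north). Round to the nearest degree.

∂h/∂x = (414.71 − 413.46) / (565368 − 565238) = +0.009615
∂h/∂y = (413.66 − 413.46) / (5993636 − 5993736) = -0.002000
Flow direction (−∇h) has components (-0.009615 E, +0.002000 N).
Azimuth = atan2(E, N) = atan2(-0.009615, +0.002000) = 281.7° ≈ 282°.

282°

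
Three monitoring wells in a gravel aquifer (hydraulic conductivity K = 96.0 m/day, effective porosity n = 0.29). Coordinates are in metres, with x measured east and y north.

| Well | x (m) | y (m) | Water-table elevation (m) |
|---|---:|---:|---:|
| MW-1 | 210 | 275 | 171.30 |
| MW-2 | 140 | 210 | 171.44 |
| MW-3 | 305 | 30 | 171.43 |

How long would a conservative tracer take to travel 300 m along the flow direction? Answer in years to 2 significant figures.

Differences from MW-1: to MW-2 (Δx, Δy, Δh) = (-70, -65, +0.14); to MW-3 = (95, -245, +0.13).
Solve a·Δx + b·Δy = Δh: det = (-70)·(-245) − 95·(-65) = 23325.
∂h/∂x = [(+0.14)·(-245) − (+0.13)·(-65)] / 23325 = -0.001108
∂h/∂y = [(-70)·(+0.13) − 95·(+0.14)] / 23325 = -0.0009603
|∇h| = √(-0.001108² + -0.0009603²) = 0.001466
Seepage velocity v = K·i/n = 96.0 × 0.001466 / 0.29 = 0.4853 m/day.
t = 300 / 0.4853 = 618.2 days = 1.69 years.

1.7 years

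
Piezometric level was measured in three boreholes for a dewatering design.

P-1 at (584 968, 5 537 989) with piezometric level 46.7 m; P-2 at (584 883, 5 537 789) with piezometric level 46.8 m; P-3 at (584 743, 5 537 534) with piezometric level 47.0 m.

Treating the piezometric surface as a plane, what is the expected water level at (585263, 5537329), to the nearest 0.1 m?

45.7 m

Differences from P-1: to P-2 (Δx, Δy, Δh) = (-85, -200, +0.1); to P-3 = (-225, -455, +0.3).
Determinant of the coordinate differences = (-85)·(-455) − (-225)·(-200) = -6325.
∂h/∂x = [(+0.1)·(-455) − (+0.3)·(-200)] / -6325 = -0.002292
∂h/∂y = [(-85)·(+0.3) − (-225)·(+0.1)] / -6325 = +0.0004743
h(585263, 5537329) = 46.7 + (-0.002292)·(295) + (+0.0004743)·(-660) = 46.7 -0.676 -0.313 = 45.711 m.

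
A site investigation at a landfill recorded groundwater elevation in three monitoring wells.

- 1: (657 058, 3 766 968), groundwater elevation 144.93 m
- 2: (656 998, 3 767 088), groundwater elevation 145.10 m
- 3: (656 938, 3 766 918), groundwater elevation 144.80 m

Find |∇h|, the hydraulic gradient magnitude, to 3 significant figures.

Differences from 1: to 2 (Δx, Δy, Δh) = (-60, 120, +0.17); to 3 = (-120, -50, -0.13).
Determinant of the coordinate differences = (-60)·(-50) − (-120)·120 = 17400.
∂h/∂x = [(+0.17)·(-50) − (-0.13)·120] / 17400 = +0.0004080
∂h/∂y = [(-60)·(-0.13) − (-120)·(+0.17)] / 17400 = +0.001621
|∇h| = √(0.0004080² + 0.001621²) = 0.001672

0.00167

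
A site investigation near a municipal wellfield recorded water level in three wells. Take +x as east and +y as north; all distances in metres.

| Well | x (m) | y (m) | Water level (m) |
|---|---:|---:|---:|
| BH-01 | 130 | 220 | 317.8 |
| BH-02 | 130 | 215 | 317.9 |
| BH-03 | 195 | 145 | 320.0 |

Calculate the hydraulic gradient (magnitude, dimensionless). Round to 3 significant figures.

0.0227

Taking BH-01 as reference: BH-02−BH-01 = (0, -5, +0.1); BH-03−BH-01 = (65, -75, +2.2).
Solve a·Δx + b·Δy = Δh: det = 0·(-75) − 65·(-5) = 325.
∂h/∂x = [(+0.1)·(-75) − (+2.2)·(-5)] / 325 = +0.01077
∂h/∂y = [0·(+2.2) − 65·(+0.1)] / 325 = -0.02000
|∇h| = √(0.01077² + -0.02000²) = 0.02272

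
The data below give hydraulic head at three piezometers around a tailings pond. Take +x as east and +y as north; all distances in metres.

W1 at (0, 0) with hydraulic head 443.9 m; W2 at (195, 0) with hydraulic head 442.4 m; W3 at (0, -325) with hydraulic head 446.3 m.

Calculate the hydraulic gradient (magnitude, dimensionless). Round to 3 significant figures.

∂h/∂x = (442.4 − 443.9) / (195 − 0) = -0.007692
∂h/∂y = (446.3 − 443.9) / (-325 − 0) = -0.007385
|∇h| = √(-0.007692² + -0.007385²) = 0.01066

0.0107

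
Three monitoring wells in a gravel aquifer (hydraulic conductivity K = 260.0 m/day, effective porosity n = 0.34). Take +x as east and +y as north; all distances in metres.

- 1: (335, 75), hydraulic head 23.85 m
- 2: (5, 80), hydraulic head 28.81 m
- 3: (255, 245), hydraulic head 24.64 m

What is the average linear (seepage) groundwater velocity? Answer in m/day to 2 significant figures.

12 m/day

With h = a·x + b·y + c and 1 as origin, the differences give:
  (-330)·a + 5·b = +4.96
  (-80)·a + 170·b = +0.79
Eliminate b (×170 and ×5, subtract): -55700·a = 839.250 → a = ∂h/∂x = -0.01507
Back-substitute: b = ∂h/∂y = -0.002443.
|∇h| = √(-0.01507² + -0.002443²) = 0.01527
Seepage velocity v = K·i/n = 260.0 × 0.01527 / 0.34 = 11.68 m/day.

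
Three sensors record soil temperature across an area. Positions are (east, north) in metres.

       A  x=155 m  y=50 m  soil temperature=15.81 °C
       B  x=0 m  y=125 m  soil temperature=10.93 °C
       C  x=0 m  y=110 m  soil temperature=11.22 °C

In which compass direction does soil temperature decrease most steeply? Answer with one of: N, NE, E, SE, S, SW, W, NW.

NW

With T = a·x + b·y + c and A as origin, the differences give:
  (-155)·a + 75·b = -4.88
  (-155)·a + 60·b = -4.59
Eliminate b (×60 and ×75, subtract): 2325·a = 51.450 → a = ∂T/∂x = +0.02213
Back-substitute: b = ∂T/∂y = -0.01933.
Steepest decrease is along −∇f = (-0.02213 E, +0.01933 N) → northwest.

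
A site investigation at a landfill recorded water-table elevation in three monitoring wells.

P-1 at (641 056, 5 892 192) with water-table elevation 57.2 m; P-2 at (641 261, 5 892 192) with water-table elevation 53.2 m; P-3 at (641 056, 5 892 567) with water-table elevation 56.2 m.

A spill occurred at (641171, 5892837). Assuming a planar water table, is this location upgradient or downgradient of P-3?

∂h/∂x = (53.2 − 57.2) / (641261 − 641056) = -0.01951
∂h/∂y = (56.2 − 57.2) / (5892567 − 5892192) = -0.002667
Head at (641171, 5892837) = 57.2 + (-0.01951)·(115) + (-0.002667)·(645) = 53.24 m.
That is lower than the 56.2 m at P-3, so the point is downgradient.

downgradient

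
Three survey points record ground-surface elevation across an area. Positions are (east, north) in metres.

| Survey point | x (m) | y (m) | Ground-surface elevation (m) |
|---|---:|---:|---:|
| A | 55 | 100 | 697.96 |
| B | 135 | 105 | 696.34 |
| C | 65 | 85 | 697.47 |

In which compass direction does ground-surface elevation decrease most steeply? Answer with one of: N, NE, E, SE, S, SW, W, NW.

SE

Differences from A: to B (Δx, Δy, Δh) = (80, 5, -1.62); to C = (10, -15, -0.49).
Solve a·Δx + b·Δy = Δz: det = 80·(-15) − 10·5 = -1250.
∂z/∂x = [(-1.62)·(-15) − (-0.49)·5] / -1250 = -0.02140
∂z/∂y = [80·(-0.49) − 10·(-1.62)] / -1250 = +0.01840
Steepest decrease is along −∇f = (+0.02140 E, -0.01840 N) → southeast.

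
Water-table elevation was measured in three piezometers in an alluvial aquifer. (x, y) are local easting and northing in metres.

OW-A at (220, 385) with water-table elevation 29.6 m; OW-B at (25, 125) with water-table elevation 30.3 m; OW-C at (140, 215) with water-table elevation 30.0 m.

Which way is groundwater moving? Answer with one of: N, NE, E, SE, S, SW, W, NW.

NE

Three-point gradient (reference OW-A): Δ to OW-B = (-195, -260, +0.7), Δ to OW-C = (-80, -170, +0.4).
∂h/∂x = -0.001215, ∂h/∂y = -0.001781 (det = 12350).
Flow = −∇h = (+0.001215 east, +0.001781 north), which points northeast.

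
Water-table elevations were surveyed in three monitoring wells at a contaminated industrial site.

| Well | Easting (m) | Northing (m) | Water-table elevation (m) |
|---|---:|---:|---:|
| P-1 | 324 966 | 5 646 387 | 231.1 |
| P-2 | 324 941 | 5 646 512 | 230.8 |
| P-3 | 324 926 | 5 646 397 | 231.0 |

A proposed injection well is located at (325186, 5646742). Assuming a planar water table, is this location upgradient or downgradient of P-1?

With h = a·x + b·y + c and P-1 as origin, the differences give:
  (-25)·a + 125·b = -0.3
  (-40)·a + 10·b = -0.1
Eliminate b (×10 and ×125, subtract): 4750·a = 9.50 → a = ∂h/∂x = +0.002000
Back-substitute: b = ∂h/∂y = -0.002000.
Head at (325186, 5646742) = 231.1 + (+0.002000)·(220) + (-0.002000)·(355) = 230.83 m.
That is lower than the 231.1 m at P-1, so the point is downgradient.

downgradient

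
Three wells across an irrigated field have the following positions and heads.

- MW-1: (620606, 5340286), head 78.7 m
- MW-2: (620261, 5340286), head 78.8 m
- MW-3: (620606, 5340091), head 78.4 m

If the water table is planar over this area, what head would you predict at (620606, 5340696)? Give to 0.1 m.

∂h/∂x = (78.8 − 78.7) / (620261 − 620606) = -0.0002899
∂h/∂y = (78.4 − 78.7) / (5340091 − 5340286) = +0.001538
h(620606, 5340696) = 78.7 + (-0.0002899)·(0) + (+0.001538)·(410) = 78.7 -0.000 +0.631 = 79.331 m.

79.3 m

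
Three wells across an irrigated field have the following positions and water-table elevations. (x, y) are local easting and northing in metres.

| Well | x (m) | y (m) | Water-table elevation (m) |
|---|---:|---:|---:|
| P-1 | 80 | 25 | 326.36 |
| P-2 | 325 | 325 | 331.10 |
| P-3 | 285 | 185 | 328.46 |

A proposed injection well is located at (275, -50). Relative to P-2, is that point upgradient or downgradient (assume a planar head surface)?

Taking P-1 as reference: P-2−P-1 = (245, 300, +4.74); P-3−P-1 = (205, 160, +2.10).
Solve a·Δx + b·Δy = Δh: det = 245·160 − 205·300 = -22300.
∂h/∂x = [(+4.74)·160 − (+2.10)·300] / -22300 = -0.005758
∂h/∂y = [245·(+2.10) − 205·(+4.74)] / -22300 = +0.02050
Head at (275, -50) = 326.36 + (-0.005758)·(195) + (+0.02050)·(-75) = 323.70 m.
That is lower than the 331.10 m at P-2, so the point is downgradient.

downgradient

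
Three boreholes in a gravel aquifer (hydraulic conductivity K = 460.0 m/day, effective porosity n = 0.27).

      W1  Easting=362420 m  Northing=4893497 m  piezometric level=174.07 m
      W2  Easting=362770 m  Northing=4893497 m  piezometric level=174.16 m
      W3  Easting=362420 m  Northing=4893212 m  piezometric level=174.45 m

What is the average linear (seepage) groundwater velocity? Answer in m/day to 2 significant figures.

∂h/∂x = (174.16 − 174.07) / (362770 − 362420) = +0.0002571
∂h/∂y = (174.45 − 174.07) / (4893212 − 4893497) = -0.001333
|∇h| = √(0.0002571² + -0.001333²) = 0.001358
Seepage velocity v = K·i/n = 460.0 × 0.001358 / 0.27 = 2.314 m/day.

2.3 m/day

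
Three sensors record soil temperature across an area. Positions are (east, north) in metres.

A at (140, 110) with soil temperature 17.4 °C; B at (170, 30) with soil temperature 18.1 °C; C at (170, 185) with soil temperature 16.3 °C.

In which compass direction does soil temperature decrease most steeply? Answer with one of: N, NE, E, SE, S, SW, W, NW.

With T = a·x + b·y + c and A as origin, the differences give:
  30·a + (-80)·b = +0.7
  30·a + 75·b = -1.1
Eliminate b (×75 and ×(-80), subtract): 4650·a = -35.50 → a = ∂T/∂x = -0.007634
Back-substitute: b = ∂T/∂y = -0.01161.
Steepest decrease is along −∇f = (+0.007634 E, +0.01161 N) → northeast.

NE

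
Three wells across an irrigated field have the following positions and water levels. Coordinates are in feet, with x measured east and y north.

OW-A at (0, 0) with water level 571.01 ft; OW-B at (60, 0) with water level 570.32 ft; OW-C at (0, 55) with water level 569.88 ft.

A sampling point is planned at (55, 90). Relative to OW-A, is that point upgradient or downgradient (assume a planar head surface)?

downgradient

∂h/∂x = (570.32 − 571.01) / (60 − 0) = -0.01150
∂h/∂y = (569.88 − 571.01) / (55 − 0) = -0.02055
Head at (55, 90) = 571.01 + (-0.01150)·(55) + (-0.02055)·(90) = 568.53 ft.
That is lower than the 571.01 ft at OW-A, so the point is downgradient.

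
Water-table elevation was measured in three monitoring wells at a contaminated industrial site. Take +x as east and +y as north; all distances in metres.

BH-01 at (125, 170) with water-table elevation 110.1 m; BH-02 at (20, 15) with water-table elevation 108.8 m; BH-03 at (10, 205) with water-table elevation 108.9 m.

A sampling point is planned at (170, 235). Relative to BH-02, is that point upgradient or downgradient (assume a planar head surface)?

upgradient

Taking BH-01 as reference: BH-02−BH-01 = (-105, -155, -1.3); BH-03−BH-01 = (-115, 35, -1.2).
Determinant of the coordinate differences = (-105)·35 − (-115)·(-155) = -21500.
∂h/∂x = [(-1.3)·35 − (-1.2)·(-155)] / -21500 = +0.01077
∂h/∂y = [(-105)·(-1.2) − (-115)·(-1.3)] / -21500 = +0.001093
Head at (170, 235) = 110.1 + (+0.01077)·(45) + (+0.001093)·(65) = 110.66 m.
That is higher than the 108.8 m at BH-02, so the point is upgradient.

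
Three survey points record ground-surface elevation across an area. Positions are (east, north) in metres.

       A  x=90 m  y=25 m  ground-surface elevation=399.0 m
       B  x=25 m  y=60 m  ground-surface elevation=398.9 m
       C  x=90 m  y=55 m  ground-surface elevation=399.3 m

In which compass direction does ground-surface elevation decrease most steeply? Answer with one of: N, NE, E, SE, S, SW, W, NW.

Taking A as reference: B−A = (-65, 35, -0.1); C−A = (0, 30, +0.3).
Determinant of the coordinate differences = (-65)·30 − 0·35 = -1950.
∂z/∂x = [(-0.1)·30 − (+0.3)·35] / -1950 = +0.006923
∂z/∂y = [(-65)·(+0.3) − 0·(-0.1)] / -1950 = +0.01000
Steepest decrease is along −∇f = (-0.006923 E, -0.01000 N) → southwest.

SW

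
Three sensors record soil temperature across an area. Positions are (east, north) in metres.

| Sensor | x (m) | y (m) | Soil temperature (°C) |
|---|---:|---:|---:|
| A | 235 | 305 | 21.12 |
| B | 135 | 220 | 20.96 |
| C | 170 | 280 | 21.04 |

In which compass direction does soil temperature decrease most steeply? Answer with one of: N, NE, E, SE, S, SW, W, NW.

SW

Taking A as reference: B−A = (-100, -85, -0.16); C−A = (-65, -25, -0.08).
Determinant of the coordinate differences = (-100)·(-25) − (-65)·(-85) = -3025.
∂T/∂x = [(-0.16)·(-25) − (-0.08)·(-85)] / -3025 = +0.0009256
∂T/∂y = [(-100)·(-0.08) − (-65)·(-0.16)] / -3025 = +0.0007934
Steepest decrease is along −∇f = (-0.0009256 E, -0.0007934 N) → southwest.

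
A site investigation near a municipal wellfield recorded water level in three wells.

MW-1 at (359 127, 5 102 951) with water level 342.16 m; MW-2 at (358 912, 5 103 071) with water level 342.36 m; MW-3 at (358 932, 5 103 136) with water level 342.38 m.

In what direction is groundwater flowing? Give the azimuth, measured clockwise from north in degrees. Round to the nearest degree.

128°

Differences from MW-1: to MW-2 (Δx, Δy, Δh) = (-215, 120, +0.20); to MW-3 = (-195, 185, +0.22).
Solve a·Δx + b·Δy = Δh: det = (-215)·185 − (-195)·120 = -16375.
∂h/∂x = [(+0.20)·185 − (+0.22)·120] / -16375 = -0.0006473
∂h/∂y = [(-215)·(+0.22) − (-195)·(+0.20)] / -16375 = +0.0005069
Flow direction (−∇h) has components (+0.0006473 E, -0.0005069 N).
Azimuth = atan2(E, N) = atan2(+0.0006473, -0.0005069) = 128.1° ≈ 128°.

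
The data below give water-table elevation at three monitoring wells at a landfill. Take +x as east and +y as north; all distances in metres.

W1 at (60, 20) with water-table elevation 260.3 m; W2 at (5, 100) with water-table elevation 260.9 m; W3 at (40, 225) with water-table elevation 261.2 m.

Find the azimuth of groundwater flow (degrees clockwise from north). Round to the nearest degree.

126°

Differences from W1: to W2 (Δx, Δy, Δh) = (-55, 80, +0.6); to W3 = (-20, 205, +0.9).
Determinant of the coordinate differences = (-55)·205 − (-20)·80 = -9675.
∂h/∂x = [(+0.6)·205 − (+0.9)·80] / -9675 = -0.005271
∂h/∂y = [(-55)·(+0.9) − (-20)·(+0.6)] / -9675 = +0.003876
Flow direction (−∇h) has components (+0.005271 E, -0.003876 N).
Azimuth = atan2(E, N) = atan2(+0.005271, -0.003876) = 126.3° ≈ 126°.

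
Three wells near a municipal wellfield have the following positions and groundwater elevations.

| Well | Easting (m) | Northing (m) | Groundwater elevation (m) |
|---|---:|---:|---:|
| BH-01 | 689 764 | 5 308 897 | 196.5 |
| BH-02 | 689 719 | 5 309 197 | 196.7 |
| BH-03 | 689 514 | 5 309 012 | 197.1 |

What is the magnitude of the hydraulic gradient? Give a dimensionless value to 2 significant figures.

With h = a·x + b·y + c and BH-01 as origin, the differences give:
  (-45)·a + 300·b = +0.2
  (-250)·a + 115·b = +0.6
Eliminate b (×115 and ×300, subtract): 69825·a = -157.00 → a = ∂h/∂x = -0.002248
Back-substitute: b = ∂h/∂y = +0.0003294.
|∇h| = √(-0.002248² + 0.0003294²) = 0.002272

0.0023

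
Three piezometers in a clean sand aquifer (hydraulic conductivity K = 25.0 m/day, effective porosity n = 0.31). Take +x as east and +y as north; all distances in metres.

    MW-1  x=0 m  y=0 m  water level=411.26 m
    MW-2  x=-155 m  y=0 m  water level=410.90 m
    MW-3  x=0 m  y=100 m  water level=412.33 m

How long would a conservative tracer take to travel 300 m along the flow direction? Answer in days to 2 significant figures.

∂h/∂x = (410.90 − 411.26) / (-155 − 0) = +0.002323
∂h/∂y = (412.33 − 411.26) / (100 − 0) = +0.01070
|∇h| = √(0.002323² + 0.01070²) = 0.01095
Seepage velocity v = K·i/n = 25.0 × 0.01095 / 0.31 = 0.8831 m/day.
t = 300 / 0.8831 = 339.7 days.

340 days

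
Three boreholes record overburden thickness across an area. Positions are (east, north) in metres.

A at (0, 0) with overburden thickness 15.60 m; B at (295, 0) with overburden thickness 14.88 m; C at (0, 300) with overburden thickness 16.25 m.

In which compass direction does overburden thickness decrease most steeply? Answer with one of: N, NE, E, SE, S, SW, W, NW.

∂d/∂x = (14.88 − 15.60) / (295 − 0) = -0.002441
∂d/∂y = (16.25 − 15.60) / (300 − 0) = +0.002167
Steepest decrease is along −∇f = (+0.002441 E, -0.002167 N) → southeast.

SE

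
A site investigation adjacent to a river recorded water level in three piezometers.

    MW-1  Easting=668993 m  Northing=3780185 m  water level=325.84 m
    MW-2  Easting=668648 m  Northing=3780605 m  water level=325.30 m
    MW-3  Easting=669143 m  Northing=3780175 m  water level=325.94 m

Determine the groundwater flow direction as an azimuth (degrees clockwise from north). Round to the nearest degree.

322°

Taking MW-1 as reference: MW-2−MW-1 = (-345, 420, -0.54); MW-3−MW-1 = (150, -10, +0.10).
Determinant of the coordinate differences = (-345)·(-10) − 150·420 = -59550.
∂h/∂x = [(-0.54)·(-10) − (+0.10)·420] / -59550 = +0.0006146
∂h/∂y = [(-345)·(+0.10) − 150·(-0.54)] / -59550 = -0.0007809
Flow direction (−∇h) has components (-0.0006146 E, +0.0007809 N).
Azimuth = atan2(E, N) = atan2(-0.0006146, +0.0007809) = 321.8° ≈ 322°.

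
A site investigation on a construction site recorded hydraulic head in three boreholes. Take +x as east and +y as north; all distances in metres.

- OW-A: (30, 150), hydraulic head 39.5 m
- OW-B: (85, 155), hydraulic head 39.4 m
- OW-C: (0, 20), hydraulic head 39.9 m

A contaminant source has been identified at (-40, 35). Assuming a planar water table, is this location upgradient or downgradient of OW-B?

Taking OW-A as reference: OW-B−OW-A = (55, 5, -0.1); OW-C−OW-A = (-30, -130, +0.4).
Determinant of the coordinate differences = 55·(-130) − (-30)·5 = -7000.
∂h/∂x = [(-0.1)·(-130) − (+0.4)·5] / -7000 = -0.001571
∂h/∂y = [55·(+0.4) − (-30)·(-0.1)] / -7000 = -0.002714
Head at (-40, 35) = 39.5 + (-0.001571)·(-70) + (-0.002714)·(-115) = 39.92 m.
That is higher than the 39.4 m at OW-B, so the point is upgradient.

upgradient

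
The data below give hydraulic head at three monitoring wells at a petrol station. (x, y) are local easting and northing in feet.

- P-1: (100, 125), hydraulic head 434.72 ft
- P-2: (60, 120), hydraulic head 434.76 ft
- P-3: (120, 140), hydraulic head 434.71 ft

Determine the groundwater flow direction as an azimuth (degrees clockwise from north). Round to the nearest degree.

126°

Differences from P-1: to P-2 (Δx, Δy, Δh) = (-40, -5, +0.04); to P-3 = (20, 15, -0.01).
Solve a·Δx + b·Δy = Δh: det = (-40)·15 − 20·(-5) = -500.
∂h/∂x = [(+0.04)·15 − (-0.01)·(-5)] / -500 = -0.001100
∂h/∂y = [(-40)·(-0.01) − 20·(+0.04)] / -500 = +0.0008000
Flow direction (−∇h) has components (+0.001100 E, -0.0008000 N).
Azimuth = atan2(E, N) = atan2(+0.001100, -0.0008000) = 126.0° ≈ 126°.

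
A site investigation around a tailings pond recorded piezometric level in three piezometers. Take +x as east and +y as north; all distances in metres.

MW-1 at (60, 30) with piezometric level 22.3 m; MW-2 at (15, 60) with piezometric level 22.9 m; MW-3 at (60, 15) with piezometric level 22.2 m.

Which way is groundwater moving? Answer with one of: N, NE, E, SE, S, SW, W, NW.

SE

Differences from MW-1: to MW-2 (Δx, Δy, Δh) = (-45, 30, +0.6); to MW-3 = (0, -15, -0.1).
Solve a·Δx + b·Δy = Δh: det = (-45)·(-15) − 0·30 = 675.
∂h/∂x = [(+0.6)·(-15) − (-0.1)·30] / 675 = -0.008889
∂h/∂y = [(-45)·(-0.1) − 0·(+0.6)] / 675 = +0.006667
Flow = −∇h = (+0.008889 east, -0.006667 north), which points southeast.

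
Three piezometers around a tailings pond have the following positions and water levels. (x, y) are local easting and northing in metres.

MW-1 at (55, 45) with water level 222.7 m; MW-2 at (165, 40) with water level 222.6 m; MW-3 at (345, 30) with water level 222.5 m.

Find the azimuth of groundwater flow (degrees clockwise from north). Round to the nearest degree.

Three-point gradient (reference MW-1): Δ to MW-2 = (110, -5, -0.1), Δ to MW-3 = (290, -15, -0.2).
∂h/∂x = -0.002500, ∂h/∂y = -0.03500 (det = -200).
Flow direction (−∇h) has components (+0.002500 E, +0.03500 N).
Azimuth = atan2(E, N) = atan2(+0.002500, +0.03500) = 4.1° ≈ 004°.

004°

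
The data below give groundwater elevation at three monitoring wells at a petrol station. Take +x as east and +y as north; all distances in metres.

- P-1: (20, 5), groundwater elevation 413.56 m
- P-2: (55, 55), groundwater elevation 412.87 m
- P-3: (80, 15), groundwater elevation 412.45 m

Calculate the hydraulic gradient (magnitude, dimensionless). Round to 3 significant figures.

With h = a·x + b·y + c and P-1 as origin, the differences give:
  35·a + 50·b = -0.69
  60·a + 10·b = -1.11
Eliminate b (×10 and ×50, subtract): -2650·a = 48.600 → a = ∂h/∂x = -0.01834
Back-substitute: b = ∂h/∂y = -0.0009623.
|∇h| = √(-0.01834² + -0.0009623²) = 0.01837

0.0184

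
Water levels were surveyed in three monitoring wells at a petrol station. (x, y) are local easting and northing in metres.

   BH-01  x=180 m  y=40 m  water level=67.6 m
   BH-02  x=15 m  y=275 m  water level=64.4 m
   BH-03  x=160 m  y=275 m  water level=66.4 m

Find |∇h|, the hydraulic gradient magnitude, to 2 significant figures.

0.014

Taking BH-01 as reference: BH-02−BH-01 = (-165, 235, -3.2); BH-03−BH-01 = (-20, 235, -1.2).
Solve a·Δx + b·Δy = Δh: det = (-165)·235 − (-20)·235 = -34075.
∂h/∂x = [(-3.2)·235 − (-1.2)·235] / -34075 = +0.01379
∂h/∂y = [(-165)·(-1.2) − (-20)·(-3.2)] / -34075 = -0.003933
|∇h| = √(0.01379² + -0.003933²) = 0.01434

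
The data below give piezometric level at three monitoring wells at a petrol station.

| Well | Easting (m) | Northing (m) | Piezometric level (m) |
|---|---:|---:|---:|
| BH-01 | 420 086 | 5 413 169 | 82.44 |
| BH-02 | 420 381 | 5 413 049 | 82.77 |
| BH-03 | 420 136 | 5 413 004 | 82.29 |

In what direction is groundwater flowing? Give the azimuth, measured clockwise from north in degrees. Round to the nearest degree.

Taking BH-01 as reference: BH-02−BH-01 = (295, -120, +0.33); BH-03−BH-01 = (50, -165, -0.15).
Determinant of the coordinate differences = 295·(-165) − 50·(-120) = -42675.
∂h/∂x = [(+0.33)·(-165) − (-0.15)·(-120)] / -42675 = +0.001698
∂h/∂y = [295·(-0.15) − 50·(+0.33)] / -42675 = +0.001424
Flow direction (−∇h) has components (-0.001698 E, -0.001424 N).
Azimuth = atan2(E, N) = atan2(-0.001698, -0.001424) = 230.0° ≈ 230°.

230°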